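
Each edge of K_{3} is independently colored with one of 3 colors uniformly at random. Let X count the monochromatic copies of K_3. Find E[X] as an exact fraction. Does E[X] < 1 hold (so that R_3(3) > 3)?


E[X] = C(3, 3) · 3^{1 − 3} = 1 · 3^{−2} = 1/9.
As a reduced fraction: E[X] = 1/9 ≈ 0.11111.
Is E[X] < 1? YES.
Since E[X] < 1, there exists a 3-coloring of K_{3} with no monochromatic K_3; hence R_3(3) > 3.

E[X] = 1/9 ≈ 0.11111; E[X] < 1, so R_3(3) > 3.


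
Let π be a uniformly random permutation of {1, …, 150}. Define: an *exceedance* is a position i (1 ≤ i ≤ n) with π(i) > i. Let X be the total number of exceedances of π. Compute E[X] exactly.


Write X = Σ_{i=1}^{150} X_i, where X_i = 1_{π(i) > i}.
For each fixed i, π(i) is uniform over {1, …, 150} (marginal of a uniform permutation), so P[π(i) > i] = (n − i)/n. Summing: Σ_{i=1}^{150} (n − i)/n = (0 + 1 + … + 149)/150 = 150(150 − 1)/(2·150) = (150 − 1)/2.
Hence E[X] = Σ_{i=1}^{150} (150 − i)/150 = 149/2 ≈ 74.500000.

E[X] = 149/2 = 74.500000.


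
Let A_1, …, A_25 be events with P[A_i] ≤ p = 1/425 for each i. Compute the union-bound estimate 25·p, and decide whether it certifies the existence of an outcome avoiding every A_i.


Union bound: P[∪_{i=1}^{25} A_i] ≤ Σ_i P[A_i] ≤ 25·p = 25·(1/425) = 1/17.
Numerically: 1/17 ≈ 0.05882.
Is 1/17 < 1? YES.
Since P[∪ A_i] ≤ 1/17 < 1, the complement has P[∩ A_i^c] ≥ 1 − 1/17 = 16/17 > 0, so some outcome avoids every A_i.

25·p = 1/17 ≈ 0.05882; existence CERTIFIED by the union bound.


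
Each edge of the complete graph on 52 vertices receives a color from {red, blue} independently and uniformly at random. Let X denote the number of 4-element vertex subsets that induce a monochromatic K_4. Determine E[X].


Let X = Σ_S X_S over the C(52, 4) = 270725 subsets S of size 4, where X_S = 1 if the K_4 on S is monochromatic.
For a fixed S, the K_4 on S has C(4, 2) = 6 edges. P[all 6 edges red] = (1/2)^6, and likewise for blue, so P[monochromatic] = 2·(1/2)^6 = 2^{1 − 6} = 1/32.
Summing: E[X] = C(52, 4) · 2^{1 − 6} = 270725 · 1/32 = 270725/32.
Numerically: E[X] ≈ 8460.15625.

E[X] = C(52,4)·2^(1−C(4,2)) = 270725/32 ≈ 8460.15625.


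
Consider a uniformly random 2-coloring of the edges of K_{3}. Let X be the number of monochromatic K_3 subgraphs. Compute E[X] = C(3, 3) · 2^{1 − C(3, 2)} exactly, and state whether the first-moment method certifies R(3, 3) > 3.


E[X] = C(3, 3) · 2^{1 − 3} = 1 · 2^{−2} = 1/4.
As a reduced fraction: E[X] = 1/4 ≈ 0.2500.
Is E[X] < 1? YES.
Since E[X] < 1, there exists a 2-coloring of K_{3} with no monochromatic K_3; hence R(3, 3) > 3.

E[X] = 1/4 ≈ 0.2500; E[X] < 1, so R(3, 3) > 3.


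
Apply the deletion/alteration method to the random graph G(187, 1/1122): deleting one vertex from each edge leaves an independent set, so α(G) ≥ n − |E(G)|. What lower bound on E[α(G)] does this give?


E[|E(G)|] = C(187, 2)·p = 17391 · (1/1122) = 31/2.
E[α(G)] ≥ n − E[|E(G)|] = 187 − 31/2 = 343/2.
Numerically: ≈ 171.500000.
(This is only a lower bound; the true E[α(G)] may be larger.)

E[α(G)] ≥ 343/2 ≈ 171.500000.


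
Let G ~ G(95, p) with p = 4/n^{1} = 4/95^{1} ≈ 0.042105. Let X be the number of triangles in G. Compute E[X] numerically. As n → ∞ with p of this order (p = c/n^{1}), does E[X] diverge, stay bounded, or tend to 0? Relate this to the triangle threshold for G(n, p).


Number of potential triangles: C(95, 3) = 138415.
Each occurs with probability p³ ≈ (0.042105)³ ≈ 7.4646450e-05.
By linearity: E[X] = C(95, 3)·p³ ≈ 138415 · 7.4646450e-05 ≈ 10.33219.
Here α = 1, so p = 4/n is exactly at the triangle threshold p ~ 1/n. Asymptotically E[X] → c³/6 = 4³/6 = 32/3 ≈ 10.66667, a bounded constant. In this regime the triangle count is asymptotically Poisson(c³/6).

E[X] ≈ 10.33219; in regime p = Θ(1/n^{1}) E[X] stays bounded (at the triangle threshold p ~ 1/n).


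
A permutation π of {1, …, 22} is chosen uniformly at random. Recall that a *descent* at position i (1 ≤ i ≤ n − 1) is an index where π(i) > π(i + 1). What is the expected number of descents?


Write X = Σ X_I over i = 1, …, 21, with X_I the indicator of one descent.
There are 21 indicators.
For each fixed i, the pair (π(i), π(i+1)) is a uniformly random ordered pair of distinct values from {1, …, 22}; by symmetry P[π(i) > π(i+1)] = 1/2.
By linearity: E[X] = 21 · (1/2) = (22 − 1) · (1/2) = 21/2 ≈ 10.5000.

E[X] = 21/2 = 10.5000.


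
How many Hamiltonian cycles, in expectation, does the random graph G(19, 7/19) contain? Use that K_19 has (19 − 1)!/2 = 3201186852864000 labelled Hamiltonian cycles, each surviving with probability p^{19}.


K_19 has (19 − 1)!/2 = 3201186852864000 labelled Hamiltonian cycles.
For each such Hamiltonian cycle H, let X_H = 1 if all 19 edges of H are present in G. Then P[X_H = 1] = p^{19} = (7/19)^{19} = 11398895185373143/1978419655660313589123979.
By linearity: E[X] = Σ_H E[X_H] = 3201186852864000 · p^{19} = 3201186852864000 · 11398895185373143/1978419655660313589123979 = 36489993404591253525678231552000/1978419655660313589123979.
Numerically: E[X] ≈ 1.8444e+07.

E[X] = 3201186852864000 · (7/19)^{19} = 36489993404591253525678231552000/1978419655660313589123979 ≈ 1.8444e+07.


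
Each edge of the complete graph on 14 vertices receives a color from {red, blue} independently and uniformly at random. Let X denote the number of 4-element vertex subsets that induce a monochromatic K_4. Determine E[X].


Let X = Σ_S X_S over the C(14, 4) = 1001 subsets S of size 4, where X_S = 1 if the K_4 on S is monochromatic.
For a fixed S, the K_4 on S has C(4, 2) = 6 edges. P[all 6 edges red] = (1/2)^6, and likewise for blue, so P[monochromatic] = 2·(1/2)^6 = 2^{1 − 6} = 1/32.
By linearity: E[X] = C(14, 4) · 2^{1 − 6} = 1001 · 1/32 = 1001/32.
Numerically: E[X] ≈ 31.281250.

E[X] = C(14,4)·2^(1−C(4,2)) = 1001/32 ≈ 31.281250.


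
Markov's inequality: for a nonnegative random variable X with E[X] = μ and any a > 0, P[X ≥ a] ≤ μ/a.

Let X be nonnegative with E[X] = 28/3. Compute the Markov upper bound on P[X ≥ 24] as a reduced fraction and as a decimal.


μ = E[X] = 28/3, a = 24.
Markov: P[X ≥ 24] ≤ μ/a = (28/3)/24 = 7/18.
Numerically: ≈ 0.38889.
(Since a = 24 > μ = 9.33333, the bound 7/18 is < 1 and informative.)

P[X ≥ 24] ≤ 7/18 ≈ 0.38889.


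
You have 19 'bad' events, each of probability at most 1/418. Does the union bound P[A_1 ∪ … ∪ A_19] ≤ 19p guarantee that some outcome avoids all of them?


Union bound: P[∪_{i=1}^{19} A_i] ≤ Σ_i P[A_i] ≤ 19·p = 19·(1/418) = 1/22.
Numerically: 1/22 ≈ 0.0455.
Is 1/22 < 1? YES.
Since P[∪ A_i] ≤ 1/22 < 1, the complement has P[∩ A_i^c] ≥ 1 − 1/22 = 21/22 > 0, so some outcome avoids every A_i.

19·p = 1/22 ≈ 0.0455; existence CERTIFIED by the union bound.


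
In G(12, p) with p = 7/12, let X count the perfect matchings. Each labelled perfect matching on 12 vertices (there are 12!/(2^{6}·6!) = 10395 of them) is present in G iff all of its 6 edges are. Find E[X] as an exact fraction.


K_12 has 12!/(2^{6}·6!) = 10395 labelled perfect matchings.
For each such perfect matching H, let X_H = 1 if all 6 edges of H are present in G. Then P[X_H = 1] = p^{6} = (7/12)^{6} = 117649/2985984.
By linearity of expectation: E[X] = Σ_H E[X_H] = 10395 · p^{6} = 10395 · 117649/2985984 = 45294865/110592.
Numerically: E[X] ≈ 409.567.

E[X] = 10395 · (7/12)^{6} = 45294865/110592 ≈ 409.567.


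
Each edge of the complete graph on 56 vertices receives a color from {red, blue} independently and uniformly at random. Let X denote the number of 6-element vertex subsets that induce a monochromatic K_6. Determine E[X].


Let X = Σ_S X_S over the C(56, 6) = 32468436 subsets S of size 6, where X_S = 1 if the K_6 on S is monochromatic.
For a fixed S, the K_6 on S has C(6, 2) = 15 edges. P[all 15 edges red] = (1/2)^15, and likewise for blue, so P[monochromatic] = 2·(1/2)^15 = 2^{1 − 15} = 1/16384.
By linearity: E[X] = C(56, 6) · 2^{1 − 15} = 32468436 · 1/16384 = 8117109/4096.
Numerically: E[X] ≈ 1981.71606.

E[X] = C(56,6)·2^(1−C(6,2)) = 8117109/4096 ≈ 1981.71606.


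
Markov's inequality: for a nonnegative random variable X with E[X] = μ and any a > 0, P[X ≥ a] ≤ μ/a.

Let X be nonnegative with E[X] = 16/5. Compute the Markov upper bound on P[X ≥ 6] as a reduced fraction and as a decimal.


μ = E[X] = 16/5, a = 6.
Markov: P[X ≥ 6] ≤ μ/a = (16/5)/6 = 8/15.
Numerically: ≈ 0.533333.
(Since a = 6 > μ = 3.200000, the bound 8/15 is < 1 and informative.)

P[X ≥ 6] ≤ 8/15 ≈ 0.533333.


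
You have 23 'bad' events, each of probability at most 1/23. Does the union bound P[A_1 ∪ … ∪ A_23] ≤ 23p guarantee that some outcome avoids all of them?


Union bound: P[∪_{i=1}^{23} A_i] ≤ Σ_i P[A_i] ≤ 23·p = 23·(1/23) = 1.
Numerically: 1 ≈ 1.0000.
Is 1 < 1? NO.
Since the bound 1 is ≥ 1, the union bound is uninformative here; it does NOT by itself certify existence.

23·p = 1 ≈ 1.0000; existence NOT certified by the union bound.


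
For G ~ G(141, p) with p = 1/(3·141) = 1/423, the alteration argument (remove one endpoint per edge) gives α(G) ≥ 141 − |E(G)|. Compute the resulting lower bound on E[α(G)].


E[|E(G)|] = C(141, 2)·p = 9870 · (1/423) = 70/3.
E[α(G)] ≥ n − E[|E(G)|] = 141 − 70/3 = 353/3.
Numerically: ≈ 117.66667.
(This is only a lower bound; the true E[α(G)] may be larger.)

E[α(G)] ≥ 353/3 ≈ 117.66667.


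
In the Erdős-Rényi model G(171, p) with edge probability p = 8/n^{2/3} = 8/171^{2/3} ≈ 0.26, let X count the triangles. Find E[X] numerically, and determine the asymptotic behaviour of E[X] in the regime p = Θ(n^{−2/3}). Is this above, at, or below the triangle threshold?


Number of potential triangles: C(171, 3) = 818805.
Each occurs with probability p³ ≈ (0.26)³ ≈ 1.75097e-02.
By linearity: E[X] = C(171, 3)·p³ ≈ 818805 · 1.75097e-02 ≈ 14336.998.
Since α = 2/3 < 1, p = c/n^{2/3} ≫ 1/n is above the triangle threshold p ~ 1/n. Asymptotically E[X] ~ (c³/6)·n^{3(1−α)} = (8³/6)·n^{1} → ∞; triangles are abundant w.h.p.

E[X] ≈ 14336.998; in regime p = Θ(1/n^{2/3}) E[X] diverges (above the triangle threshold p ~ 1/n).


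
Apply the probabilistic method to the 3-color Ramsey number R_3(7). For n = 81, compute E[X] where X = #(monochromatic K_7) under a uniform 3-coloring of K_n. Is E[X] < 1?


E[X] = C(81, 7) · 3^{1 − 21} = 3477216600 · 3^{−20} = 3477216600/3486784401.
As a reduced fraction: E[X] = 42928600/43046721 ≈ 0.997256.
Is E[X] < 1? YES.
Since E[X] < 1, there exists a 3-coloring of K_{81} with no monochromatic K_7; hence R_3(7) > 81.

E[X] = 42928600/43046721 ≈ 0.997256; E[X] < 1, so R_3(7) > 81.


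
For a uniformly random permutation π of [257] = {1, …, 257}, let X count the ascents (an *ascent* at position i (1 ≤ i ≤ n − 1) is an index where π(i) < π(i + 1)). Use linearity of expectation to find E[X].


Write X = Σ X_I over i = 1, …, 256, with X_I the indicator of one ascent.
There are 256 indicators.
For each fixed i, the pair (π(i), π(i+1)) is a uniformly random ordered pair of distinct values from {1, …, 257}; by symmetry P[π(i) < π(i+1)] = 1/2.
By linearity: E[X] = 256 · (1/2) = (257 − 1) · (1/2) = 128 ≈ 128.000.

E[X] = 128 = 128.000.


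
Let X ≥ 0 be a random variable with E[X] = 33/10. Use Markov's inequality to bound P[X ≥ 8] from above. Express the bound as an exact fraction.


μ = E[X] = 33/10, a = 8.
Markov: P[X ≥ 8] ≤ μ/a = (33/10)/8 = 33/80.
Numerically: ≈ 0.4125.
(Since a = 8 > μ = 3.3000, the bound 33/80 is < 1 and informative.)

P[X ≥ 8] ≤ 33/80 ≈ 0.4125.


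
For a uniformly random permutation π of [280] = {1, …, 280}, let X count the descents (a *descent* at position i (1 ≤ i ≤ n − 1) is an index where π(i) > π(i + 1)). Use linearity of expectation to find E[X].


Write X = Σ X_I over i = 1, …, 279, with X_I the indicator of one descent.
There are 279 indicators.
For each fixed i, the pair (π(i), π(i+1)) is a uniformly random ordered pair of distinct values from {1, …, 280}; by symmetry P[π(i) > π(i+1)] = 1/2.
By linearity: E[X] = 279 · (1/2) = (280 − 1) · (1/2) = 279/2 ≈ 139.50000.

E[X] = 279/2 = 139.50000.


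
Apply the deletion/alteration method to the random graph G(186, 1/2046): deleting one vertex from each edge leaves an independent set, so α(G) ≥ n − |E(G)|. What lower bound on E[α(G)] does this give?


E[|E(G)|] = C(186, 2)·p = 17205 · (1/2046) = 185/22.
E[α(G)] ≥ n − E[|E(G)|] = 186 − 185/22 = 3907/22.
Numerically: ≈ 177.590909.
(This is only a lower bound; the true E[α(G)] may be larger.)

E[α(G)] ≥ 3907/22 ≈ 177.590909.


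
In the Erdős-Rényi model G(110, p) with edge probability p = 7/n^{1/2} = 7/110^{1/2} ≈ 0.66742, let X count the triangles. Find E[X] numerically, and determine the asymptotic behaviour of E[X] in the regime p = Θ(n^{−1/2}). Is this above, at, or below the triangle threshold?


Number of potential triangles: C(110, 3) = 215820.
Each occurs with probability p³ ≈ (0.66742)³ ≈ 2.9730697e-01.
By linearity: E[X] = C(110, 3)·p³ ≈ 215820 · 2.9730697e-01 ≈ 64164.79048.
Since α = 1/2 < 1, p = c/n^{1/2} ≫ 1/n is above the triangle threshold p ~ 1/n. Asymptotically E[X] ~ (c³/6)·n^{3(1−α)} = (7³/6)·n^{1.5} → ∞; triangles are abundant w.h.p.

E[X] ≈ 64164.79048; in regime p = Θ(1/n^{1/2}) E[X] diverges (above the triangle threshold p ~ 1/n).


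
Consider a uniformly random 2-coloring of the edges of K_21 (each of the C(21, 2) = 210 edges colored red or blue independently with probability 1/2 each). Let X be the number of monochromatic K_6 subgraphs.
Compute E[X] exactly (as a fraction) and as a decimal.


Let X = Σ_S X_S over the C(21, 6) = 54264 subsets S of size 6, where X_S = 1 if the K_6 on S is monochromatic.
For a fixed S, the K_6 on S has C(6, 2) = 15 edges. P[all 15 edges red] = (1/2)^15, and likewise for blue, so P[monochromatic] = 2·(1/2)^15 = 2^{1 − 15} = 1/16384.
By linearity: E[X] = C(21, 6) · 2^{1 − 15} = 54264 · 1/16384 = 6783/2048.
Numerically: E[X] ≈ 3.31201.

E[X] = C(21,6)·2^(1−C(6,2)) = 6783/2048 ≈ 3.31201.


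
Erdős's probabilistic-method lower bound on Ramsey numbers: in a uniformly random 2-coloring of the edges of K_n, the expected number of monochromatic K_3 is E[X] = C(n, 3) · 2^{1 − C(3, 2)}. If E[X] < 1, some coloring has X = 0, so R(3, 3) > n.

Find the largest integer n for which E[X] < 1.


We need C(n, 3) · 2^{1 − 3} < 1, i.e. C(n, 3) < 2^{3 − 1} = 4.
Check values of n near the boundary:
  n = 3: C(3, 3) = 1; 1 < 4? YES
  n = 4: C(4, 3) = 4; 4 < 4? NO
  n = 5: C(5, 3) = 10; 10 < 4? NO
  n = 6: C(6, 3) = 20; 20 < 4? NO
The largest n with C(n, 3) < 4 is n = 3 (where E[X] = 1/4 ≈ 0.250). Hence R(3, 3) > 3, i.e. R(3, 3) ≥ 4.

Largest n = 3; hence R(3, 3) > 3.


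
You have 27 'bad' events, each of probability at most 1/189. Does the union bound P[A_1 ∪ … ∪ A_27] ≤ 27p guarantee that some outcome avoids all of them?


Union bound: P[∪_{i=1}^{27} A_i] ≤ Σ_i P[A_i] ≤ 27·p = 27·(1/189) = 1/7.
Numerically: 1/7 ≈ 0.143.
Is 1/7 < 1? YES.
Since P[∪ A_i] ≤ 1/7 < 1, the complement has P[∩ A_i^c] ≥ 1 − 1/7 = 6/7 > 0, so some outcome avoids every A_i.

27·p = 1/7 ≈ 0.143; existence CERTIFIED by the union bound.


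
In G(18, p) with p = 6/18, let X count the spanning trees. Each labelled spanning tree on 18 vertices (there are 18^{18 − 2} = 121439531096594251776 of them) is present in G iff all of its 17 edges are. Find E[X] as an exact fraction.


K_18 has 18^{18 − 2} = 121439531096594251776 labelled spanning trees.
For each such spanning tree H, let X_H = 1 if all 17 edges of H are present in G. Then P[X_H = 1] = p^{17} = (1/3)^{17} = 1/129140163.
Summing the indicators: E[X] = Σ_H E[X_H] = 121439531096594251776 · p^{17} = 121439531096594251776 · 1/129140163 = 940369969152.
Numerically: E[X] ≈ 9.404e+11.

E[X] = 121439531096594251776 · (1/3)^{17} = 940369969152 ≈ 9.404e+11.


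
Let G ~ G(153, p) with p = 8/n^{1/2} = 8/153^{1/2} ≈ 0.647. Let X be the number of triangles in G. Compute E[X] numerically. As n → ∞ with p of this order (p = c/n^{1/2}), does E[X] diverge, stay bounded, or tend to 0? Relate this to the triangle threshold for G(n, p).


Number of potential triangles: C(153, 3) = 585276.
Each occurs with probability p³ ≈ (0.647)³ ≈ 2.70541e-01.
By linearity: E[X] = C(153, 3)·p³ ≈ 585276 · 2.70541e-01 ≈ 158341.054.
Since α = 1/2 < 1, p = c/n^{1/2} ≫ 1/n is above the triangle threshold p ~ 1/n. Asymptotically E[X] ~ (c³/6)·n^{3(1−α)} = (8³/6)·n^{1.5} → ∞; triangles are abundant w.h.p.

E[X] ≈ 158341.054; in regime p = Θ(1/n^{1/2}) E[X] diverges (above the triangle threshold p ~ 1/n).


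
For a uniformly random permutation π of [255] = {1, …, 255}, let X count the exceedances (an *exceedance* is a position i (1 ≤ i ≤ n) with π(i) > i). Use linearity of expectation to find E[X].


Write X = Σ_{i=1}^{255} X_i, where X_i = 1_{π(i) > i}.
For each fixed i, π(i) is uniform over {1, …, 255} (marginal of a uniform permutation), so P[π(i) > i] = (n − i)/n. Summing: Σ_{i=1}^{255} (n − i)/n = (0 + 1 + … + 254)/255 = 255(255 − 1)/(2·255) = (255 − 1)/2.
Hence E[X] = Σ_{i=1}^{255} (255 − i)/255 = 127 ≈ 127.000000.

E[X] = 127 = 127.000000.


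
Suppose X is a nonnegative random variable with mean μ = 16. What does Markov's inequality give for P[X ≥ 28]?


μ = E[X] = 16, a = 28.
Markov: P[X ≥ 28] ≤ μ/a = (16)/28 = 4/7.
Numerically: ≈ 0.5714.
(Since a = 28 > μ = 16.0000, the bound 4/7 is < 1 and informative.)

P[X ≥ 28] ≤ 4/7 ≈ 0.5714.


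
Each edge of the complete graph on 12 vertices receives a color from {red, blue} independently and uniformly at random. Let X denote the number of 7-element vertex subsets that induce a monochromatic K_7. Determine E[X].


Let X = Σ_S X_S over the C(12, 7) = 792 subsets S of size 7, where X_S = 1 if the K_7 on S is monochromatic.
For a fixed S, the K_7 on S has C(7, 2) = 21 edges. P[all 21 edges red] = (1/2)^21, and likewise for blue, so P[monochromatic] = 2·(1/2)^21 = 2^{1 − 21} = 1/1048576.
Summing: E[X] = C(12, 7) · 2^{1 − 21} = 792 · 1/1048576 = 99/131072.
Numerically: E[X] ≈ 0.000755.

E[X] = C(12,7)·2^(1−C(7,2)) = 99/131072 ≈ 0.000755.


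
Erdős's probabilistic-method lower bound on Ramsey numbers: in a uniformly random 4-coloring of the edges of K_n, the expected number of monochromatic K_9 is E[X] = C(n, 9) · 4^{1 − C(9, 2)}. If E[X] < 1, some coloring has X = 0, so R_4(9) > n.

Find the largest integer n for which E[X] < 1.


We need C(n, 9) · 4^{1 − 36} < 1, i.e. C(n, 9) < 4^{36 − 1} = 1180591620717411303424.
Check values of n near the boundary:
  n = 913: C(913, 9) = 1167605542753639808390; 1167605542753639808390 < 1180591620717411303424? YES
  n = 914: C(914, 9) = 1179217089587653905932; 1179217089587653905932 < 1180591620717411303424? YES
  n = 915: C(915, 9) = 1190931166636537885130; 1190931166636537885130 < 1180591620717411303424? NO
  n = 916: C(916, 9) = 1202748565202942340440; 1202748565202942340440 < 1180591620717411303424? NO
The largest n with C(n, 9) < 1180591620717411303424 is n = 914 (where E[X] = 294804272396913476483/295147905179352825856 ≈ 0.9988357). Hence R_4(9) > 914, i.e. R_4(9) ≥ 915.

Largest n = 914; hence R_4(9) > 914.


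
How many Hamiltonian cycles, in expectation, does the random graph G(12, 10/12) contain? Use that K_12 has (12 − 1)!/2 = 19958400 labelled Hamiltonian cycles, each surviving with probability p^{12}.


K_12 has (12 − 1)!/2 = 19958400 labelled Hamiltonian cycles.
For each such Hamiltonian cycle H, let X_H = 1 if all 12 edges of H are present in G. Then P[X_H = 1] = p^{12} = (5/6)^{12} = 244140625/2176782336.
Summing the indicators: E[X] = Σ_H E[X_H] = 19958400 · p^{12} = 19958400 · 244140625/2176782336 = 469970703125/209952.
Numerically: E[X] ≈ 2.24e+06.

E[X] = 19958400 · (5/6)^{12} = 469970703125/209952 ≈ 2.24e+06.


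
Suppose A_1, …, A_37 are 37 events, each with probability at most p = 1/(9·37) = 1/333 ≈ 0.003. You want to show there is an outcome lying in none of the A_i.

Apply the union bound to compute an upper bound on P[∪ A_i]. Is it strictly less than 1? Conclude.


Union bound: P[∪_{i=1}^{37} A_i] ≤ Σ_i P[A_i] ≤ 37·p = 37·(1/333) = 1/9.
Numerically: 1/9 ≈ 0.111.
Is 1/9 < 1? YES.
Since P[∪ A_i] ≤ 1/9 < 1, the complement has P[∩ A_i^c] ≥ 1 − 1/9 = 8/9 > 0, so some outcome avoids every A_i.

37·p = 1/9 ≈ 0.111; existence CERTIFIED by the union bound.


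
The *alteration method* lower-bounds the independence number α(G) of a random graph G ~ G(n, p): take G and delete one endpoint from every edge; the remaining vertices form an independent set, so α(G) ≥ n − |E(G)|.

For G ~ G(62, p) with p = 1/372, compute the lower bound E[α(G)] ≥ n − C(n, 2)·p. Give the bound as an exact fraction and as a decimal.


E[|E(G)|] = C(62, 2)·p = 1891 · (1/372) = 61/12.
E[α(G)] ≥ n − E[|E(G)|] = 62 − 61/12 = 683/12.
Numerically: ≈ 56.917.
(This is only a lower bound; the true E[α(G)] may be larger.)

E[α(G)] ≥ 683/12 ≈ 56.917.


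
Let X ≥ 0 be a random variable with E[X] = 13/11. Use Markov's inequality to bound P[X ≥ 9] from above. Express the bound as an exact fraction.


μ = E[X] = 13/11, a = 9.
Markov: P[X ≥ 9] ≤ μ/a = (13/11)/9 = 13/99.
Numerically: ≈ 0.1313.
(Since a = 9 > μ = 1.1818, the bound 13/99 is < 1 and informative.)

P[X ≥ 9] ≤ 13/99 ≈ 0.1313.


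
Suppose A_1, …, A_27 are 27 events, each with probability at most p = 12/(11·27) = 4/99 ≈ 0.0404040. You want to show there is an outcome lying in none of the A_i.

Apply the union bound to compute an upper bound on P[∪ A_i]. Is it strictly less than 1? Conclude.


Union bound: P[∪_{i=1}^{27} A_i] ≤ Σ_i P[A_i] ≤ 27·p = 27·(4/99) = 12/11.
Numerically: 12/11 ≈ 1.0909091.
Is 12/11 < 1? NO.
Since the bound 12/11 is ≥ 1, the union bound is uninformative here; it does NOT by itself certify existence.

27·p = 12/11 ≈ 1.0909091; existence NOT certified by the union bound.


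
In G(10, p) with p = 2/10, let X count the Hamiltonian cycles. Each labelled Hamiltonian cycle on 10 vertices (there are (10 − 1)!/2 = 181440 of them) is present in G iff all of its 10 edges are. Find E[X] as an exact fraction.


K_10 has (10 − 1)!/2 = 181440 labelled Hamiltonian cycles.
For each such Hamiltonian cycle H, let X_H = 1 if all 10 edges of H are present in G. Then P[X_H = 1] = p^{10} = (1/5)^{10} = 1/9765625.
By linearity: E[X] = Σ_H E[X_H] = 181440 · p^{10} = 181440 · 1/9765625 = 36288/1953125.
Numerically: E[X] ≈ 0.0185795.

E[X] = 181440 · (1/5)^{10} = 36288/1953125 ≈ 0.0185795.


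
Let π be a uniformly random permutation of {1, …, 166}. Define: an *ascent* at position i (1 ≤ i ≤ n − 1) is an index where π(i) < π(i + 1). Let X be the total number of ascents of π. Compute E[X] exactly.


Write X = Σ X_I over i = 1, …, 165, with X_I the indicator of one ascent.
There are 165 indicators.
For each fixed i, the pair (π(i), π(i+1)) is a uniformly random ordered pair of distinct values from {1, …, 166}; by symmetry P[π(i) < π(i+1)] = 1/2.
By linearity: E[X] = 165 · (1/2) = (166 − 1) · (1/2) = 165/2 ≈ 82.500.

E[X] = 165/2 = 82.500.


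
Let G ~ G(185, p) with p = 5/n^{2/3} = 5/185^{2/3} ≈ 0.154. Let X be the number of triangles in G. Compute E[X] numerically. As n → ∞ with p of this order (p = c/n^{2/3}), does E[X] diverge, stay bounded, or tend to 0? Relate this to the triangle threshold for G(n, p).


Number of potential triangles: C(185, 3) = 1038220.
Each occurs with probability p³ ≈ (0.154)³ ≈ 3.65230e-03.
By linearity: E[X] = C(185, 3)·p³ ≈ 1038220 · 3.65230e-03 ≈ 3791.892.
Since α = 2/3 < 1, p = c/n^{2/3} ≫ 1/n is above the triangle threshold p ~ 1/n. Asymptotically E[X] ~ (c³/6)·n^{3(1−α)} = (5³/6)·n^{1} → ∞; triangles are abundant w.h.p.

E[X] ≈ 3791.892; in regime p = Θ(1/n^{2/3}) E[X] diverges (above the triangle threshold p ~ 1/n).


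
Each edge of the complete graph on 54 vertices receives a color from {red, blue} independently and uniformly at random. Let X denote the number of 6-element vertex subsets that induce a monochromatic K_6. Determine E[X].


Let X = Σ_S X_S over the C(54, 6) = 25827165 subsets S of size 6, where X_S = 1 if the K_6 on S is monochromatic.
For a fixed S, the K_6 on S has C(6, 2) = 15 edges. P[all 15 edges red] = (1/2)^15, and likewise for blue, so P[monochromatic] = 2·(1/2)^15 = 2^{1 − 15} = 1/16384.
By linearity of expectation: E[X] = C(54, 6) · 2^{1 − 15} = 25827165 · 1/16384 = 25827165/16384.
Numerically: E[X] ≈ 1576.3651.

E[X] = C(54,6)·2^(1−C(6,2)) = 25827165/16384 ≈ 1576.3651.


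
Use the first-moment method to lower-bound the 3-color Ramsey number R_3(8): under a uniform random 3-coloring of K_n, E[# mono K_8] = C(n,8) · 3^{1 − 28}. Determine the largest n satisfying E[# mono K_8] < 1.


We need C(n, 8) · 3^{1 − 28} < 1, i.e. C(n, 8) < 3^{28 − 1} = 7625597484987.
Check values of n near the boundary:
  n = 150: C(150, 8) = 5257211409450; 5257211409450 < 7625597484987? YES
  n = 151: C(151, 8) = 5551321138650; 5551321138650 < 7625597484987? YES
  n = 152: C(152, 8) = 5859727868575; 5859727868575 < 7625597484987? YES
  n = 153: C(153, 8) = 6183023199255; 6183023199255 < 7625597484987? YES
  n = 154: C(154, 8) = 6521818990995; 6521818990995 < 7625597484987? YES
  n = 155: C(155, 8) = 6876747915675; 6876747915675 < 7625597484987? YES
  n = 156: C(156, 8) = 7248464019225; 7248464019225 < 7625597484987? YES
  n = 157: C(157, 8) = 7637643295425; 7637643295425 < 7625597484987? NO
  n = 158: C(158, 8) = 8044984271181; 8044984271181 < 7625597484987? NO
  n = 159: C(159, 8) = 8471208603429; 8471208603429 < 7625597484987? NO
The largest n with C(n, 8) < 7625597484987 is n = 156 (where E[X] = 805384891025/847288609443 ≈ 0.95054). Hence R_3(8) > 156, i.e. R_3(8) ≥ 157.

Largest n = 156; hence R_3(8) > 156.


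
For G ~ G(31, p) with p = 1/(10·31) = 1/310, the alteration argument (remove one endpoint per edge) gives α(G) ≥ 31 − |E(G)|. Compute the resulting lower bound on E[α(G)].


E[|E(G)|] = C(31, 2)·p = 465 · (1/310) = 3/2.
E[α(G)] ≥ n − E[|E(G)|] = 31 − 3/2 = 59/2.
Numerically: ≈ 29.50000.
(This is only a lower bound; the true E[α(G)] may be larger.)

E[α(G)] ≥ 59/2 ≈ 29.50000.


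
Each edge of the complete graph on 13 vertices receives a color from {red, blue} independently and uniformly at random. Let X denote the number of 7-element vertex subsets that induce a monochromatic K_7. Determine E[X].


Let X = Σ_S X_S over the C(13, 7) = 1716 subsets S of size 7, where X_S = 1 if the K_7 on S is monochromatic.
For a fixed S, the K_7 on S has C(7, 2) = 21 edges. P[all 21 edges red] = (1/2)^21, and likewise for blue, so P[monochromatic] = 2·(1/2)^21 = 2^{1 − 21} = 1/1048576.
By linearity: E[X] = C(13, 7) · 2^{1 − 21} = 1716 · 1/1048576 = 429/262144.
Numerically: E[X] ≈ 0.002.

E[X] = C(13,7)·2^(1−C(7,2)) = 429/262144 ≈ 0.002.


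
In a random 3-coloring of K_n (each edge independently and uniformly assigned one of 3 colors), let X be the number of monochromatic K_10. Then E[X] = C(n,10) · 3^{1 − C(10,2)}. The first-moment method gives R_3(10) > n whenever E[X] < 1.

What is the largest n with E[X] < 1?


We need C(n, 10) · 3^{1 − 45} < 1, i.e. C(n, 10) < 3^{45 − 1} = 984770902183611232881.
Check values of n near the boundary:
  n = 567: C(567, 10) = 873787071273467749398; 873787071273467749398 < 984770902183611232881? YES
  n = 568: C(568, 10) = 889446337783744949208; 889446337783744949208 < 984770902183611232881? YES
  n = 569: C(569, 10) = 905357721286137524328; 905357721286137524328 < 984770902183611232881? YES
  n = 570: C(570, 10) = 921524823451961408691; 921524823451961408691 < 984770902183611232881? YES
  n = 571: C(571, 10) = 937951290893172842001; 937951290893172842001 < 984770902183611232881? YES
  n = 572: C(572, 10) = 954640815642161682606; 954640815642161682606 < 984770902183611232881? YES
  n = 573: C(573, 10) = 971597135635805762226; 971597135635805762226 < 984770902183611232881? YES
  n = 574: C(574, 10) = 988824035203816502691; 988824035203816502691 < 984770902183611232881? NO
  n = 575: C(575, 10) = 1006325345561406175305; 1006325345561406175305 < 984770902183611232881? NO
The largest n with C(n, 10) < 984770902183611232881 is n = 573 (where E[X] = 35985079097622435638/36472996377170786403 ≈ 0.986623). Hence R_3(10) > 573, i.e. R_3(10) ≥ 574.

Largest n = 573; hence R_3(10) > 573.


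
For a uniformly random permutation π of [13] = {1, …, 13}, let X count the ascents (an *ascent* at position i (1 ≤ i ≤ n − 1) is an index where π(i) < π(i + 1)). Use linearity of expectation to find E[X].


Write X = Σ X_I over i = 1, …, 12, with X_I the indicator of one ascent.
There are 12 indicators.
For each fixed i, the pair (π(i), π(i+1)) is a uniformly random ordered pair of distinct values from {1, …, 13}; by symmetry P[π(i) < π(i+1)] = 1/2.
By linearity: E[X] = 12 · (1/2) = (13 − 1) · (1/2) = 6 ≈ 6.000.

E[X] = 6 = 6.000.


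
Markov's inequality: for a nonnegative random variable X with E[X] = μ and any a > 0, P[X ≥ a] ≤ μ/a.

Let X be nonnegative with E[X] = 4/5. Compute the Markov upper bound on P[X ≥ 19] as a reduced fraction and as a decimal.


μ = E[X] = 4/5, a = 19.
Markov: P[X ≥ 19] ≤ μ/a = (4/5)/19 = 4/95.
Numerically: ≈ 0.04211.
(Since a = 19 > μ = 0.80000, the bound 4/95 is < 1 and informative.)

P[X ≥ 19] ≤ 4/95 ≈ 0.04211.


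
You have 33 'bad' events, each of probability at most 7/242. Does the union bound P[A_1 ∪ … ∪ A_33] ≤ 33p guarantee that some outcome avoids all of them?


Union bound: P[∪_{i=1}^{33} A_i] ≤ Σ_i P[A_i] ≤ 33·p = 33·(7/242) = 21/22.
Numerically: 21/22 ≈ 0.955.
Is 21/22 < 1? YES.
Since P[∪ A_i] ≤ 21/22 < 1, the complement has P[∩ A_i^c] ≥ 1 − 21/22 = 1/22 > 0, so some outcome avoids every A_i.

33·p = 21/22 ≈ 0.955; existence CERTIFIED by the union bound.


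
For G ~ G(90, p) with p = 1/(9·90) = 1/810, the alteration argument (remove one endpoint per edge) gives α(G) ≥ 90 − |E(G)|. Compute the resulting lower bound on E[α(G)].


E[|E(G)|] = C(90, 2)·p = 4005 · (1/810) = 89/18.
E[α(G)] ≥ n − E[|E(G)|] = 90 − 89/18 = 1531/18.
Numerically: ≈ 85.056.
(This is only a lower bound; the true E[α(G)] may be larger.)

E[α(G)] ≥ 1531/18 ≈ 85.056.


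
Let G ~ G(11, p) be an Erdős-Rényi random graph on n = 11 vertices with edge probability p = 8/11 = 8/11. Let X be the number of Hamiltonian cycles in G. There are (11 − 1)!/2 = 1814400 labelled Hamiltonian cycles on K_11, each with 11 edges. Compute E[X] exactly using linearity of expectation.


K_11 has (11 − 1)!/2 = 1814400 labelled Hamiltonian cycles.
For each such Hamiltonian cycle H, let X_H = 1 if all 11 edges of H are present in G. Then P[X_H = 1] = p^{11} = (8/11)^{11} = 8589934592/285311670611.
By linearity: E[X] = Σ_H E[X_H] = 1814400 · p^{11} = 1814400 · 8589934592/285311670611 = 15585577323724800/285311670611.
Numerically: E[X] ≈ 54626.

E[X] = 1814400 · (8/11)^{11} = 15585577323724800/285311670611 ≈ 54626.


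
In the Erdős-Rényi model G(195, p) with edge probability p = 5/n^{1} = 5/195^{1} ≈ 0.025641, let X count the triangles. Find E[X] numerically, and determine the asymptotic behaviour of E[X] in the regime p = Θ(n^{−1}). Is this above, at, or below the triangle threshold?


Number of potential triangles: C(195, 3) = 1216865.
Each occurs with probability p³ ≈ (0.025641)³ ≈ 1.6858005e-05.
By linearity: E[X] = C(195, 3)·p³ ≈ 1216865 · 1.6858005e-05 ≈ 20.51392.
Here α = 1, so p = 5/n is exactly at the triangle threshold p ~ 1/n. Asymptotically E[X] → c³/6 = 5³/6 = 125/6 ≈ 20.83333, a bounded constant. In this regime the triangle count is asymptotically Poisson(c³/6).

E[X] ≈ 20.51392; in regime p = Θ(1/n^{1}) E[X] stays bounded (at the triangle threshold p ~ 1/n).


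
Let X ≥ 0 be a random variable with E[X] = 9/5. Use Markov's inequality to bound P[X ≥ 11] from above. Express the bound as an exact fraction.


μ = E[X] = 9/5, a = 11.
Markov: P[X ≥ 11] ≤ μ/a = (9/5)/11 = 9/55.
Numerically: ≈ 0.163636.
(Since a = 11 > μ = 1.800000, the bound 9/55 is < 1 and informative.)

P[X ≥ 11] ≤ 9/55 ≈ 0.163636.


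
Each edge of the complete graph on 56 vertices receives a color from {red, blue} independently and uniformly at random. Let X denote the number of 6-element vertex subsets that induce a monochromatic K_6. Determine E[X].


Let X = Σ_S X_S over the C(56, 6) = 32468436 subsets S of size 6, where X_S = 1 if the K_6 on S is monochromatic.
For a fixed S, the K_6 on S has C(6, 2) = 15 edges. P[all 15 edges red] = (1/2)^15, and likewise for blue, so P[monochromatic] = 2·(1/2)^15 = 2^{1 − 15} = 1/16384.
By linearity of expectation: E[X] = C(56, 6) · 2^{1 − 15} = 32468436 · 1/16384 = 8117109/4096.
Numerically: E[X] ≈ 1981.71606.

E[X] = C(56,6)·2^(1−C(6,2)) = 8117109/4096 ≈ 1981.71606.


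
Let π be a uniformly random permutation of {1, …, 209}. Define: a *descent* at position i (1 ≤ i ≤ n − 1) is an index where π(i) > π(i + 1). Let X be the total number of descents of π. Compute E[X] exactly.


Write X = Σ X_I over i = 1, …, 208, with X_I the indicator of one descent.
There are 208 indicators.
For each fixed i, the pair (π(i), π(i+1)) is a uniformly random ordered pair of distinct values from {1, …, 209}; by symmetry P[π(i) > π(i+1)] = 1/2.
By linearity: E[X] = 208 · (1/2) = (209 − 1) · (1/2) = 104 ≈ 104.0000.

E[X] = 104 = 104.0000.


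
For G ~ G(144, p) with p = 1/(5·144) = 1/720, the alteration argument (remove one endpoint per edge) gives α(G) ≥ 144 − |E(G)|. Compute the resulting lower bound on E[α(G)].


E[|E(G)|] = C(144, 2)·p = 10296 · (1/720) = 143/10.
E[α(G)] ≥ n − E[|E(G)|] = 144 − 143/10 = 1297/10.
Numerically: ≈ 129.700000.
(This is only a lower bound; the true E[α(G)] may be larger.)

E[α(G)] ≥ 1297/10 ≈ 129.700000.


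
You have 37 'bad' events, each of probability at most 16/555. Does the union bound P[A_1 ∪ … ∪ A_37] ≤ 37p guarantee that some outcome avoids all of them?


Union bound: P[∪_{i=1}^{37} A_i] ≤ Σ_i P[A_i] ≤ 37·p = 37·(16/555) = 16/15.
Numerically: 16/15 ≈ 1.06667.
Is 16/15 < 1? NO.
Since the bound 16/15 is ≥ 1, the union bound is uninformative here; it does NOT by itself certify existence.

37·p = 16/15 ≈ 1.06667; existence NOT certified by the union bound.


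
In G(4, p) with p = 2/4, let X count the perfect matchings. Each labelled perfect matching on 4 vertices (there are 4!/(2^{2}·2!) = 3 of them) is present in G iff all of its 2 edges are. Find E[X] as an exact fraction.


K_4 has 4!/(2^{2}·2!) = 3 labelled perfect matchings.
For each such perfect matching H, let X_H = 1 if all 2 edges of H are present in G. Then P[X_H = 1] = p^{2} = (1/2)^{2} = 1/4.
Summing the indicators: E[X] = Σ_H E[X_H] = 3 · p^{2} = 3 · 1/4 = 3/4.
Numerically: E[X] ≈ 0.75.

E[X] = 3 · (1/2)^{2} = 3/4 ≈ 0.75.


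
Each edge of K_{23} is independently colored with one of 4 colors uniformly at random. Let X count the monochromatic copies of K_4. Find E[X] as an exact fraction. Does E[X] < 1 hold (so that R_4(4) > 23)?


E[X] = C(23, 4) · 4^{1 − 6} = 8855 · 4^{−5} = 8855/1024.
As a reduced fraction: E[X] = 8855/1024 ≈ 8.647.
Is E[X] < 1? NO.
Since E[X] ≥ 1, the first-moment bound is inconclusive at n = 23; it does NOT by itself certify R_4(4) > 23.

E[X] = 8855/1024 ≈ 8.647; E[X] ≥ 1; first-moment method inconclusive here.


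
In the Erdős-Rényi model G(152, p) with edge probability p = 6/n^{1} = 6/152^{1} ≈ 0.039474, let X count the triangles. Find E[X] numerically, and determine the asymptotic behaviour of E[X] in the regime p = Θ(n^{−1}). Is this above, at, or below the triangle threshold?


Number of potential triangles: C(152, 3) = 573800.
Each occurs with probability p³ ≈ (0.039474)³ ≈ 6.1506779e-05.
By linearity: E[X] = C(152, 3)·p³ ≈ 573800 · 6.1506779e-05 ≈ 35.29259.
Here α = 1, so p = 6/n is exactly at the triangle threshold p ~ 1/n. Asymptotically E[X] → c³/6 = 6³/6 = 36 ≈ 36.00000, a bounded constant. In this regime the triangle count is asymptotically Poisson(c³/6).

E[X] ≈ 35.29259; in regime p = Θ(1/n^{1}) E[X] stays bounded (at the triangle threshold p ~ 1/n).


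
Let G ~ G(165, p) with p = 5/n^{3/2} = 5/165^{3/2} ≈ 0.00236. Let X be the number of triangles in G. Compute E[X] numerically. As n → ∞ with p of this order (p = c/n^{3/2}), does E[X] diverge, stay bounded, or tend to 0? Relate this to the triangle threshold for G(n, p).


Number of potential triangles: C(165, 3) = 735130.
Each occurs with probability p³ ≈ (0.00236)³ ≈ 1.31290e-08.
By linearity: E[X] = C(165, 3)·p³ ≈ 735130 · 1.31290e-08 ≈ 0.010.
Since α = 3/2 > 1, p = c/n^{3/2} = o(1/n) is below the triangle threshold p ~ 1/n. Asymptotically E[X] ~ (c³/6)·n^{3(1−α)} = (5³/6)·n^{-1.5} → 0, so by Markov's inequality G has no triangles w.h.p.

E[X] ≈ 0.010; in regime p = Θ(1/n^{3/2}) E[X] tends to 0 (below the triangle threshold p ~ 1/n).


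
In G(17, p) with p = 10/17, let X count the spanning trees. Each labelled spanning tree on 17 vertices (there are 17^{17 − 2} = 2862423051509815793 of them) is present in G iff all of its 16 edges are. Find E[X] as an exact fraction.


K_17 has 17^{17 − 2} = 2862423051509815793 labelled spanning trees.
For each such spanning tree H, let X_H = 1 if all 16 edges of H are present in G. Then P[X_H = 1] = p^{16} = (10/17)^{16} = 10000000000000000/48661191875666868481.
By linearity: E[X] = Σ_H E[X_H] = 2862423051509815793 · p^{16} = 2862423051509815793 · 10000000000000000/48661191875666868481 = 10000000000000000/17.
Numerically: E[X] ≈ 5.88235e+14.

E[X] = 2862423051509815793 · (10/17)^{16} = 10000000000000000/17 ≈ 5.88235e+14.


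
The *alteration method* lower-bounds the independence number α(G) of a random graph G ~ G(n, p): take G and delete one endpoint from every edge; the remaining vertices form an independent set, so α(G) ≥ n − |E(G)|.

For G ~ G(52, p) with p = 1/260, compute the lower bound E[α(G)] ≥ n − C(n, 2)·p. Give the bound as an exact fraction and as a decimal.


E[|E(G)|] = C(52, 2)·p = 1326 · (1/260) = 51/10.
E[α(G)] ≥ n − E[|E(G)|] = 52 − 51/10 = 469/10.
Numerically: ≈ 46.900.
(This is only a lower bound; the true E[α(G)] may be larger.)

E[α(G)] ≥ 469/10 ≈ 46.900.


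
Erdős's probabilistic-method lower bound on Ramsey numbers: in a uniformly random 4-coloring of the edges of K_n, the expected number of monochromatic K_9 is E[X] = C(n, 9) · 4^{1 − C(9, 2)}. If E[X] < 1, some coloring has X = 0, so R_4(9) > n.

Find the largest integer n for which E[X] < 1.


We need C(n, 9) · 4^{1 − 36} < 1, i.e. C(n, 9) < 4^{36 − 1} = 1180591620717411303424.
Check values of n near the boundary:
  n = 912: C(912, 9) = 1156095740032081475120; 1156095740032081475120 < 1180591620717411303424? YES
  n = 913: C(913, 9) = 1167605542753639808390; 1167605542753639808390 < 1180591620717411303424? YES
  n = 914: C(914, 9) = 1179217089587653905932; 1179217089587653905932 < 1180591620717411303424? YES
  n = 915: C(915, 9) = 1190931166636537885130; 1190931166636537885130 < 1180591620717411303424? NO
  n = 916: C(916, 9) = 1202748565202942340440; 1202748565202942340440 < 1180591620717411303424? NO
  n = 917: C(917, 9) = 1214670081818390006810; 1214670081818390006810 < 1180591620717411303424? NO
The largest n with C(n, 9) < 1180591620717411303424 is n = 914 (where E[X] = 294804272396913476483/295147905179352825856 ≈ 0.99884). Hence R_4(9) > 914, i.e. R_4(9) ≥ 915.

Largest n = 914; hence R_4(9) > 914.
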